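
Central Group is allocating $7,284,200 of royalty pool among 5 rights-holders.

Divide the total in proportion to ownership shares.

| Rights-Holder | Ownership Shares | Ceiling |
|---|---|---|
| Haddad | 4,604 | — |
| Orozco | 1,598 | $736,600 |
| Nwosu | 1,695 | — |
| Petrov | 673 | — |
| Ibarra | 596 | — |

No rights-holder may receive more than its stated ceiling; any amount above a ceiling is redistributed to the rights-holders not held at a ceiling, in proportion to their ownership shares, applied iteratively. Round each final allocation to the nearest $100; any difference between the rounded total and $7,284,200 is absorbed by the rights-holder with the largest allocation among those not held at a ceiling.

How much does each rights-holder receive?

Combined ownership shares = 9,166.
Pro-rata shares before constraints: Haddad 3,658,788.65; Orozco 1,269,927.08; Nwosu 1,347,012.76; Petrov 534,831.62; Ibarra 473,639.89.
Cap binds for Orozco ($736,600); balance $6,547,600 reallocated over remaining ownership shares 7,568.
Redistributed shares: Haddad 3,983,238.69 → $3,983,200; Nwosu 1,466,461.68 → $1,466,500; Petrov 582,258.83 → $582,300; Ibarra 515,640.80 → $515,600.

Haddad: $3,983,200; Orozco: $736,600; Nwosu: $1,466,500; Petrov: $582,300; Ibarra: $515,600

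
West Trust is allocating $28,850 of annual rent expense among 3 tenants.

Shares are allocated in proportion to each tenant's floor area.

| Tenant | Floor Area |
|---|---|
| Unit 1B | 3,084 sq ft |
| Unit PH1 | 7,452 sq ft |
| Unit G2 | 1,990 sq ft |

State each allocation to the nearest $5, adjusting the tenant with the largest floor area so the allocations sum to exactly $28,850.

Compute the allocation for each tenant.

Unit 1B: $7,105 · Unit PH1: $17,160 · Unit G2: $4,585

Total floor area = 12,526.
Unrounded shares: Unit 1B 3,084/12,526 × $28,850 = 7,103.10; Unit PH1 7,452/12,526 × $28,850 = 17,163.52; Unit G2 1,990/12,526 × $28,850 = 4,583.39.
Rounded to nearest $5: Unit 1B $7,105; Unit PH1 $17,165; Unit G2 $4,585. Sum = $28,855.
Difference $28,850 − $28,855 = −$5 applied to largest floor area (Unit PH1): Unit PH1 becomes $17,160.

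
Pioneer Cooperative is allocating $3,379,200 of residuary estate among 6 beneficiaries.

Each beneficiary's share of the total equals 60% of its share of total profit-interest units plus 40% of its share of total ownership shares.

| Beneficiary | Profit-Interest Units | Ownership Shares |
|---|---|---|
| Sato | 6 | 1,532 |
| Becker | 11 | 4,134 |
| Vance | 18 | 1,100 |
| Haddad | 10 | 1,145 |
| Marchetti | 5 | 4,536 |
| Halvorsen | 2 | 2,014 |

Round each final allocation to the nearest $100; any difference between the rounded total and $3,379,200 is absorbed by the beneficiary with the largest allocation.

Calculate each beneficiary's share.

Sato: $377,100; Becker: $815,400; Vance: $804,700; Haddad: $496,900; Marchetti: $618,900; Halvorsen: $266,200

Profit-interest units total 52; ownership shares total 14,461.
Combined weights (60% profit-interest units + 40% ownership shares): Sato 0.1116; Becker 0.2413; Vance 0.2381; Haddad 0.1471; Marchetti 0.1832; Halvorsen 0.0788.
Proportional shares: Sato 377,141.75; Becker 815,306.39; Vance 804,651.63; Haddad 496,931.66; Marchetti 618,937.01; Halvorsen 266,231.56.
Rounded to nearest $100: Sato $377,100; Becker $815,300; Vance $804,700; Haddad $496,900; Marchetti $618,900; Halvorsen $266,200. Sum = $3,379,100.
Difference $3,379,200 − $3,379,100 = +$100 applied to largest allocation (Becker): Becker becomes $815,400.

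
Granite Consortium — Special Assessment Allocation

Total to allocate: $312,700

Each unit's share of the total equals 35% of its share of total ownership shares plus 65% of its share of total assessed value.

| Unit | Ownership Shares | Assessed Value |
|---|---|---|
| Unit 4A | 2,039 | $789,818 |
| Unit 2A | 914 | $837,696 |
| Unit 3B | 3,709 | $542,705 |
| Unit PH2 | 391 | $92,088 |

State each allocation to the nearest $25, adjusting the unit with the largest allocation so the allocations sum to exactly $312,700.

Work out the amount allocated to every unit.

Totals — ownership shares 7,053, assessed value 2,262,307.
Combined weights (35% ownership shares + 65% assessed value): Unit 4A 0.3281; Unit 2A 0.2860; Unit 3B 0.3400; Unit PH2 0.0459.
Pro-rata amounts: Unit 4A 102,600.71; Unit 2A 89,445.07; Unit 3B 106,313.30; Unit PH2 14,340.91.
After rounding ($25): Unit 4A $102,600; Unit 2A $89,450; Unit 3B $106,325; Unit PH2 $14,350. Sum = $312,725.
Difference $312,700 − $312,725 = −$25 applied to largest allocation (Unit 3B): Unit 3B becomes $106,300.

Unit 4A: $102,600; Unit 2A: $89,450; Unit 3B: $106,300; Unit PH2: $14,350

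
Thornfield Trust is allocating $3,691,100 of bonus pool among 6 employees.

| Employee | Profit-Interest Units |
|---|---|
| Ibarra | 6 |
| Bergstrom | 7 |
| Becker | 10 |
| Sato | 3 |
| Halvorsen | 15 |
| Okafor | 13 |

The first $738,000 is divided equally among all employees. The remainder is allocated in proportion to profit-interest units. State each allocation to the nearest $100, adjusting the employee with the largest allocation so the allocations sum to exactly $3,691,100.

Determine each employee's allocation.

Ibarra: $451,100 | Bergstrom: $505,800 | Becker: $669,900 | Sato: $287,100 | Halvorsen: $943,300 | Okafor: $833,900

First tranche $738,000 split equally: $123,000 each.
Remainder $2,953,100 by profit-interest units (total 54): Ibarra 328,122.22 → $328,100; Bergstrom 382,809.26 → $382,800; Becker 546,870.37 → $546,900; Sato 164,061.11 → $164,100; Halvorsen 820,305.56 → $820,300; Okafor 710,931.48 → $710,900.
Totals: Ibarra $123,000 + $328,100 = $451,100; Bergstrom $123,000 + $382,800 = $505,800; Becker $123,000 + $546,900 = $669,900; Sato $123,000 + $164,100 = $287,100; Halvorsen $123,000 + $820,300 = $943,300; Okafor $123,000 + $710,900 = $833,900.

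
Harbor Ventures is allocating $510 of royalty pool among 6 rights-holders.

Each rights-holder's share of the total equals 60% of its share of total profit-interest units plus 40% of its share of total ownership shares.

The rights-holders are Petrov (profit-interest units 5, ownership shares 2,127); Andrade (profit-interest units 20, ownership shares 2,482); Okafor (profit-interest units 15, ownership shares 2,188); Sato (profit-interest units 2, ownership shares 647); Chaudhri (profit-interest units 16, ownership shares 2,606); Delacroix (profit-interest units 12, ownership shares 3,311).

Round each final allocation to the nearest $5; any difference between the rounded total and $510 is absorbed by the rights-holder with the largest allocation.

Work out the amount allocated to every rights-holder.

Profit-interest units total 70; ownership shares total 13,361.
Composite weights (60% profit-interest units + 40% ownership shares): Petrov 0.1065; Andrade 0.2457; Okafor 0.1941; Sato 0.0365; Chaudhri 0.2152; Delacroix 0.2020.
Pro-rata amounts: Petrov 54.33; Andrade 125.32; Okafor 98.98; Sato 18.62; Chaudhri 109.73; Delacroix 103.01.
At nearest $5: Petrov $55; Andrade $125; Okafor $100; Sato $20; Chaudhri $110; Delacroix $105. Sum = $515.
Difference $510 − $515 = −$5 applied to largest allocation (Andrade): Andrade becomes $120.

Petrov: $55 | Andrade: $120 | Okafor: $100 | Sato: $20 | Chaudhri: $110 | Delacroix: $105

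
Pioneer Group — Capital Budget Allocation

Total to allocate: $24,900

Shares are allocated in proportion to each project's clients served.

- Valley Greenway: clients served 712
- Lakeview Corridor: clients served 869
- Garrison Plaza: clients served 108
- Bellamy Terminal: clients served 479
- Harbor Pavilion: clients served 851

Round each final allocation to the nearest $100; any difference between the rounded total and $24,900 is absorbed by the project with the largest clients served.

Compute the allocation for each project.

Valley Greenway: $5,900 · Lakeview Corridor: $7,100 · Garrison Plaza: $900 · Bellamy Terminal: $4,000 · Harbor Pavilion: $7,000

Combined clients served = 712 + 869 + 108 + 479 + 851 = 3,019.
Pro-rata amounts: Valley Greenway 5,872.41; Lakeview Corridor 7,167.31; Garrison Plaza 890.76; Bellamy Terminal 3,950.68; Harbor Pavilion 7,018.85.
Rounded to nearest $100: Valley Greenway $5,900; Lakeview Corridor $7,200; Garrison Plaza $900; Bellamy Terminal $4,000; Harbor Pavilion $7,000. Sum = $25,000.
Difference $24,900 − $25,000 = −$100 applied to largest clients served (Lakeview Corridor): Lakeview Corridor becomes $7,100.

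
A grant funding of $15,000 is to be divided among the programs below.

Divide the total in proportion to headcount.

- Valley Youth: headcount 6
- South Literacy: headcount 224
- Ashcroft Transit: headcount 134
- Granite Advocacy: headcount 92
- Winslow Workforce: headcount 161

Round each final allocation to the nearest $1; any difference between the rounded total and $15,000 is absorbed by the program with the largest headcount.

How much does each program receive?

Headcount total: 617.
Raw shares: Valley Youth 6/617 × $15,000 = 145.87; South Literacy 224/617 × $15,000 = 5,445.71; Ashcroft Transit 134/617 × $15,000 = 3,257.70; Granite Advocacy 92/617 × $15,000 = 2,236.63; Winslow Workforce 161/617 × $15,000 = 3,914.10.
At nearest $1: Valley Youth $146; South Literacy $5,446; Ashcroft Transit $3,258; Granite Advocacy $2,237; Winslow Workforce $3,914. Sum = $15,001.
Difference $15,000 − $15,001 = −$1 applied to largest headcount (South Literacy): South Literacy becomes $5,445.

Valley Youth: $146 | South Literacy: $5,445 | Ashcroft Transit: $3,258 | Granite Advocacy: $2,237 | Winslow Workforce: $3,914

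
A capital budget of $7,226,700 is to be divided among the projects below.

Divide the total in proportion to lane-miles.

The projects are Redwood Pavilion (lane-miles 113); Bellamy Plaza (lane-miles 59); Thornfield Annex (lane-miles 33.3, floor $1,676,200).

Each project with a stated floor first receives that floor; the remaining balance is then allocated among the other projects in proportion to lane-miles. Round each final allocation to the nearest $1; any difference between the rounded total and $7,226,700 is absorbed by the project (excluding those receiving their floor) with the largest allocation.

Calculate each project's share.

Redwood Pavilion: $3,646,549 · Bellamy Plaza: $1,903,951 · Thornfield Annex: $1,676,200

Minimums first: Thornfield Annex $1,676,200. Remaining pool $5,550,500.
Remaining pool split over remaining lane-miles 172: Redwood Pavilion 3,646,549.42 → $3,646,549; Bellamy Plaza 1,903,950.58 → $1,903,951.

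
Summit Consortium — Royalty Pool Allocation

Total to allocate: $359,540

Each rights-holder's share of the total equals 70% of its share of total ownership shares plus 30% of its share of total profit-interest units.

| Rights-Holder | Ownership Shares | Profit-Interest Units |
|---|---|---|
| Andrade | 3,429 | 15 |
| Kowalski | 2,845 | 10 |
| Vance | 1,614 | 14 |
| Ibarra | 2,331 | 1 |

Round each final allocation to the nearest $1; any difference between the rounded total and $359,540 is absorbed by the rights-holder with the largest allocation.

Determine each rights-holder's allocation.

Andrade: $124,900; Kowalski: $97,033; Vance: $77,502; Ibarra: $60,105

Totals — ownership shares 10,219, profit-interest units 40.
Composite weights (70% ownership shares + 30% profit-interest units): Andrade 0.3474; Kowalski 0.2699; Vance 0.2156; Ibarra 0.1672.
Proportional shares: Andrade 124,899.16; Kowalski 97,033.40; Vance 77,502.00; Ibarra 60,105.44.
After rounding ($1): Andrade $124,899; Kowalski $97,033; Vance $77,502; Ibarra $60,105. Sum = $359,539.
Difference $359,540 − $359,539 = +$1 applied to largest allocation (Andrade): Andrade becomes $124,900.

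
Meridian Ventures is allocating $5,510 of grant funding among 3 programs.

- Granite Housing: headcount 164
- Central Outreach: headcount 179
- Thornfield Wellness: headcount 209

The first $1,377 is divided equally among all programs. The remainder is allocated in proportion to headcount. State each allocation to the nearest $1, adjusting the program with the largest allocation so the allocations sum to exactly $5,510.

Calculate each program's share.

Granite Housing: $1,687; Central Outreach: $1,799; Thornfield Wellness: $2,024

Equal tier: $1,377 ÷ 3 = $459 apiece.
Remainder $4,133 by headcount (total 552): Granite Housing 1,227.92 → $1,228; Central Outreach 1,340.23 → $1,340; Thornfield Wellness 1,564.85 → $1,565.
Totals: Granite Housing $459 + $1,228 = $1,687; Central Outreach $459 + $1,340 = $1,799; Thornfield Wellness $459 + $1,565 = $2,024.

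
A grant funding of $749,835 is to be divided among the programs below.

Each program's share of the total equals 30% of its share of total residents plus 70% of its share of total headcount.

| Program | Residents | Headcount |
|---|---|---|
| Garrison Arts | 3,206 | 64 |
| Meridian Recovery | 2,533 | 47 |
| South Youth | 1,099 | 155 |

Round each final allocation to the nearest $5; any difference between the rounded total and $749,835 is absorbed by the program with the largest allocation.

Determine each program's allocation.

Totals — residents 6,838, headcount 266.
Composite weights (30% residents + 70% headcount): Garrison Arts 0.3091; Meridian Recovery 0.2348; South Youth 0.4561.
Unrounded shares: Garrison Arts 231,756.16; Meridian Recovery 176,071.15; South Youth 342,007.68.
At nearest $5: Garrison Arts $231,755; Meridian Recovery $176,070; South Youth $342,010. Sum = $749,835.
No rounding difference to absorb.

Garrison Arts: $231,755; Meridian Recovery: $176,070; South Youth: $342,010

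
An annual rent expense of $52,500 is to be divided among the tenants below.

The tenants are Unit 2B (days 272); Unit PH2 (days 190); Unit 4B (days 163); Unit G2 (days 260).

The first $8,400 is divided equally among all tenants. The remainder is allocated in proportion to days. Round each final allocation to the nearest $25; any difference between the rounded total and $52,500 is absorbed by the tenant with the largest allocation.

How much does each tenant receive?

$8,400 shared equally gives $2,100 per tenant.
Remainder $44,100 by days (total 885): Unit 2B 13,553.90 → $13,550; Unit PH2 9,467.80 → $9,475; Unit 4B 8,122.37 → $8,125; Unit G2 12,955.93 → $12,950.
Totals: Unit 2B $2,100 + $13,550 = $15,650; Unit PH2 $2,100 + $9,475 = $11,575; Unit 4B $2,100 + $8,125 = $10,225; Unit G2 $2,100 + $12,950 = $15,050.

Unit 2B: $15,650; Unit PH2: $11,575; Unit 4B: $10,225; Unit G2: $15,050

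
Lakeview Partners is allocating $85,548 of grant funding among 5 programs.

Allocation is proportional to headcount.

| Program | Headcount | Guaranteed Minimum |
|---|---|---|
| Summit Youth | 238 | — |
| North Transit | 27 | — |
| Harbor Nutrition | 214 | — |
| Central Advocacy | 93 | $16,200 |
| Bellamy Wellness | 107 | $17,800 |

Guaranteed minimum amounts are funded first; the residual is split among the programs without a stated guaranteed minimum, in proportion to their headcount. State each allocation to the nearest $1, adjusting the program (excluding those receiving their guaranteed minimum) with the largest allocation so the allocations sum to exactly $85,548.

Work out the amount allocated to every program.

Fund the minimums — Central Advocacy $16,200; Bellamy Wellness $17,800. Balance $51,548.
Balance split over remaining headcount 479: Summit Youth 25,612.58 → $25,613; North Transit 2,905.63 → $2,906; Harbor Nutrition 23,029.80 → $23,030.
Rounding difference −$1 applied to Summit Youth → $25,612.

Summit Youth: $25,612 | North Transit: $2,906 | Harbor Nutrition: $23,030 | Central Advocacy: $16,200 | Bellamy Wellness: $17,800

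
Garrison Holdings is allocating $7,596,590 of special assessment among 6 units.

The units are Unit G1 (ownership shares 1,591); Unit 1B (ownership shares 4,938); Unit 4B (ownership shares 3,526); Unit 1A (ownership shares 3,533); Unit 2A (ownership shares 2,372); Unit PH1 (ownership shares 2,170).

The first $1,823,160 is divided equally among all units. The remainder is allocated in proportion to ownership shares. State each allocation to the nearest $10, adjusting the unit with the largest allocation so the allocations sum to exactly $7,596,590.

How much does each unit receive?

Unit G1: $810,510; Unit 1B: $1,876,350; Unit 4B: $1,426,700; Unit 1A: $1,428,930; Unit 2A: $1,059,210; Unit PH1: $994,890

Equal tier: $1,823,160 ÷ 6 = $303,860 apiece.
Remainder $5,773,430 by ownership shares (total 18,130): Unit G1 506,647.94 → $506,650; Unit 1B 1,572,487.44 → $1,572,490; Unit 4B 1,122,841.38 → $1,122,840; Unit 1A 1,125,070.50 → $1,125,070; Unit 2A 755,354.44 → $755,350; Unit PH1 691,028.30 → $691,030.
Totals: Unit G1 $303,860 + $506,650 = $810,510; Unit 1B $303,860 + $1,572,490 = $1,876,350; Unit 4B $303,860 + $1,122,840 = $1,426,700; Unit 1A $303,860 + $1,125,070 = $1,428,930; Unit 2A $303,860 + $755,350 = $1,059,210; Unit PH1 $303,860 + $691,030 = $994,890.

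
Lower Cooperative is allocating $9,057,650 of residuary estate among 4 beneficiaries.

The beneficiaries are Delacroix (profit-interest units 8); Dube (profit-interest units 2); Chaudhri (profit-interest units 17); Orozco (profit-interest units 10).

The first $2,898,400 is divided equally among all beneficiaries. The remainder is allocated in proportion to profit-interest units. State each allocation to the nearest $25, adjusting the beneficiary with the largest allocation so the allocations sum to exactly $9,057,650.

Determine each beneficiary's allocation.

Equal tier: $2,898,400 ÷ 4 = $724,600 apiece.
Remainder $6,159,250 by profit-interest units (total 37): Delacroix 1,331,729.73 → $1,331,725; Dube 332,932.43 → $332,925; Chaudhri 2,829,925.68 → $2,829,925; Orozco 1,664,662.16 → $1,664,650.
Rounding difference +$25 on remainder applied to Chaudhri.
Totals: Delacroix $724,600 + $1,331,725 = $2,056,325; Dube $724,600 + $332,925 = $1,057,525; Chaudhri $724,600 + $2,829,950 = $3,554,550; Orozco $724,600 + $1,664,650 = $2,389,250.

Delacroix: $2,056,325 · Dube: $1,057,525 · Chaudhri: $3,554,550 · Orozco: $2,389,250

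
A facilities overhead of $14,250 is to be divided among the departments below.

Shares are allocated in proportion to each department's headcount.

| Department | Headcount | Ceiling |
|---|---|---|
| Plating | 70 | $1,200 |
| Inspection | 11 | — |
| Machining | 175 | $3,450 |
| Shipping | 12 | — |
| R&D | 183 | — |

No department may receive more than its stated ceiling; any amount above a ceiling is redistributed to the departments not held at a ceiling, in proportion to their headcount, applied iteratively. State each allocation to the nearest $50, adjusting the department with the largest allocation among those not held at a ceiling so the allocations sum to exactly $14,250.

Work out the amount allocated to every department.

Combined headcount = 451.
Unconstrained shares: Plating 2,211.75; Inspection 347.56; Machining 5,529.38; Shipping 379.16; R&D 5,782.15.
Held at cap: Plating ($1,200), Machining ($3,450); balance $9,600 reallocated over remaining headcount 206.
Shares after redistribution: Inspection 512.62 → $500; Shipping 559.22 → $550; R&D 8,528.16 → $8,550.

Plating: $1,200 · Inspection: $500 · Machining: $3,450 · Shipping: $550 · R&D: $8,550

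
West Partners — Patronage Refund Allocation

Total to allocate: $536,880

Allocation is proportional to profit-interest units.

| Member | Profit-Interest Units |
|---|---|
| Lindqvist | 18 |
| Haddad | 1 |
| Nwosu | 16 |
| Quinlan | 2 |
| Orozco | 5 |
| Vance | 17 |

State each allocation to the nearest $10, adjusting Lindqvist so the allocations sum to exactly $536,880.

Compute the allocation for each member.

Lindqvist: $163,800; Haddad: $9,100; Nwosu: $145,590; Quinlan: $18,200; Orozco: $45,500; Vance: $154,690

Combined profit-interest units = 59.
Proportional shares: Lindqvist 18/59 × $536,880 = 163,793.90; Haddad 1/59 × $536,880 = 9,099.66; Nwosu 16/59 × $536,880 = 145,594.58; Quinlan 2/59 × $536,880 = 18,199.32; Orozco 5/59 × $536,880 = 45,498.31; Vance 17/59 × $536,880 = 154,694.24.
At nearest $10: Lindqvist $163,790; Haddad $9,100; Nwosu $145,590; Quinlan $18,200; Orozco $45,500; Vance $154,690. Sum = $536,870.
Difference $536,880 − $536,870 = +$10 applied to Lindqvist: Lindqvist becomes $163,800.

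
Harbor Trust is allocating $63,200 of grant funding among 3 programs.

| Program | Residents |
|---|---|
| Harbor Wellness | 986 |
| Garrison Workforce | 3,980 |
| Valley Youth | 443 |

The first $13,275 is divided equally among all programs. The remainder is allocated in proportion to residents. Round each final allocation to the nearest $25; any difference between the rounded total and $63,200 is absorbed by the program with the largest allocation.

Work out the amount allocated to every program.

First tranche $13,275 split equally: $4,425 each.
Remainder $49,925 by residents (total 5,409): Harbor Wellness 9,100.77 → $9,100; Garrison Workforce 36,735.35 → $36,725; Valley Youth 4,088.88 → $4,100.
Totals: Harbor Wellness $4,425 + $9,100 = $13,525; Garrison Workforce $4,425 + $36,725 = $41,150; Valley Youth $4,425 + $4,100 = $8,525.

Harbor Wellness: $13,525; Garrison Workforce: $41,150; Valley Youth: $8,525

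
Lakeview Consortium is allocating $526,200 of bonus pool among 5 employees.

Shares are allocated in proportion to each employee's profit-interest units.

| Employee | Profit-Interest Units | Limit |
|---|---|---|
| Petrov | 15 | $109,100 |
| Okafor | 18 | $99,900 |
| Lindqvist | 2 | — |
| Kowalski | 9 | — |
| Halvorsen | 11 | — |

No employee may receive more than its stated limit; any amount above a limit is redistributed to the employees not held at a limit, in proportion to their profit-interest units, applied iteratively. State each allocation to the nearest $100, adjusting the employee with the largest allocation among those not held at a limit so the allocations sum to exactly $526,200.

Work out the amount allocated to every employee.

Petrov: $109,100 · Okafor: $99,900 · Lindqvist: $28,800 · Kowalski: $129,800 · Halvorsen: $158,600

Total profit-interest units = 55.
Unconstrained shares: Petrov 143,509.09; Okafor 172,210.91; Lindqvist 19,134.55; Kowalski 86,105.45; Halvorsen 105,240.00.
Capped: Petrov ($109,100), Okafor ($99,900); balance $317,200 reallocated over remaining profit-interest units 22.
Remaining shares: Lindqvist 28,836.36 → $28,800; Kowalski 129,763.64 → $129,800; Halvorsen 158,600.00 → $158,600.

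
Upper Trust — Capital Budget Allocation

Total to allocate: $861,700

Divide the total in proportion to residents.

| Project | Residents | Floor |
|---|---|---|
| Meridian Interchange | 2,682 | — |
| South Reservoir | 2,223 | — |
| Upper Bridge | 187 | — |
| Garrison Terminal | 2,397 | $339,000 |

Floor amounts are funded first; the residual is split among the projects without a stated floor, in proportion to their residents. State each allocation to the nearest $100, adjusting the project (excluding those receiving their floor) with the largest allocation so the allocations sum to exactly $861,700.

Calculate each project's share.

Fund the minimums — Garrison Terminal $339,000. Remaining pool $522,700.
Remaining pool split over remaining residents 5,092: Meridian Interchange 275,310.57 → $275,300; South Reservoir 228,193.66 → $228,200; Upper Bridge 19,195.78 → $19,200.

Meridian Interchange: $275,300; South Reservoir: $228,200; Upper Bridge: $19,200; Garrison Terminal: $339,000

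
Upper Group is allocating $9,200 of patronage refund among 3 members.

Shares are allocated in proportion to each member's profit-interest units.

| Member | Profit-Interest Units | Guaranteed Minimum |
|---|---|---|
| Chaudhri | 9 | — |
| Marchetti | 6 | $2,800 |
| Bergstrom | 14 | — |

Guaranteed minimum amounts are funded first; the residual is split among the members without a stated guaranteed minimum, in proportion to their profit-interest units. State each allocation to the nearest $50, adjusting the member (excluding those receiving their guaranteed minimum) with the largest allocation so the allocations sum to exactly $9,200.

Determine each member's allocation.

Chaudhri: $2,500 | Marchetti: $2,800 | Bergstrom: $3,900

Fund the minimums — Marchetti $2,800. Residual $6,400.
Residual split over remaining profit-interest units 23: Chaudhri 2,504.35 → $2,500; Bergstrom 3,895.65 → $3,900.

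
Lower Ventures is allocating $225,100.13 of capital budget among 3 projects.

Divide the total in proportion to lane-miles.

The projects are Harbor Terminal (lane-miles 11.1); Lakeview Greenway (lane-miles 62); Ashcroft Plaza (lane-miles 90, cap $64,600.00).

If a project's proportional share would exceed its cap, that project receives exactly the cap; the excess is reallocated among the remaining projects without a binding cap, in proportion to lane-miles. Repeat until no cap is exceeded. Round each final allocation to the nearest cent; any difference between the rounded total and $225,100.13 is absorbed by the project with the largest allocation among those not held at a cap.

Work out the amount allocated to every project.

Combined lane-miles = 163.1.
Proportional shares (ignoring caps): Harbor Terminal 15,319.5061; Lakeview Greenway 85,568.4124; Ashcroft Plaza 124,212.2115.
Capped: Ashcroft Plaza ($64,600.00); residual $160,500.13 reallocated over remaining lane-miles 73.1.
Redistributed shares: Harbor Terminal 24,371.4288 → $24,371.43; Lakeview Greenway 136,128.7012 → $136,128.70.

Harbor Terminal: $24,371.43 · Lakeview Greenway: $136,128.70 · Ashcroft Plaza: $64,600.00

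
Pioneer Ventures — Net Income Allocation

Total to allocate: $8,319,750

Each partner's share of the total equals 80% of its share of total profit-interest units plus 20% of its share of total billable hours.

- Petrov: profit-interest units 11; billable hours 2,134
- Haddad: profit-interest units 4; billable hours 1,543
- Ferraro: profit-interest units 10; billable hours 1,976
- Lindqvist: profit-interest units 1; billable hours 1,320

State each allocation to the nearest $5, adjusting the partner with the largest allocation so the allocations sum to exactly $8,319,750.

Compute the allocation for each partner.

Totals — profit-interest units 26, billable hours 6,973.
Blended shares (80% profit-interest units + 20% billable hours): Petrov 0.3997; Haddad 0.1673; Ferraro 0.3644; Lindqvist 0.0686.
Proportional shares: Petrov 3,325,146.61; Haddad 1,392,171.56; Ferraro 3,031,451.14; Lindqvist 570,980.69.
Rounded to nearest $5: Petrov $3,325,145; Haddad $1,392,170; Ferraro $3,031,450; Lindqvist $570,980. Sum = $8,319,745.
Difference $8,319,750 − $8,319,745 = +$5 applied to largest allocation (Petrov): Petrov becomes $3,325,150.

Petrov: $3,325,150; Haddad: $1,392,170; Ferraro: $3,031,450; Lindqvist: $570,980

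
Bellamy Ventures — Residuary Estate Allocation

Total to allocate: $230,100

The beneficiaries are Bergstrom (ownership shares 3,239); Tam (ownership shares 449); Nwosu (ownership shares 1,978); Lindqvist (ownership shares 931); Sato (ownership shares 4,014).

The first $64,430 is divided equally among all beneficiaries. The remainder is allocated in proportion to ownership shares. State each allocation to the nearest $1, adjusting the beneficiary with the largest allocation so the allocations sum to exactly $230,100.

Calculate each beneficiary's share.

$64,430 shared equally gives $12,886 per beneficiary.
Remainder $165,670 by ownership shares (total 10,611): Bergstrom 50,570.65 → $50,571; Tam 7,010.26 → $7,010; Nwosu 30,882.60 → $30,883; Lindqvist 14,535.74 → $14,536; Sato 62,670.75 → $62,671.
Rounding difference −$1 on remainder applied to Sato.
Totals: Bergstrom $12,886 + $50,571 = $63,457; Tam $12,886 + $7,010 = $19,896; Nwosu $12,886 + $30,883 = $43,769; Lindqvist $12,886 + $14,536 = $27,422; Sato $12,886 + $62,670 = $75,556.

Bergstrom: $63,457 | Tam: $19,896 | Nwosu: $43,769 | Lindqvist: $27,422 | Sato: $75,556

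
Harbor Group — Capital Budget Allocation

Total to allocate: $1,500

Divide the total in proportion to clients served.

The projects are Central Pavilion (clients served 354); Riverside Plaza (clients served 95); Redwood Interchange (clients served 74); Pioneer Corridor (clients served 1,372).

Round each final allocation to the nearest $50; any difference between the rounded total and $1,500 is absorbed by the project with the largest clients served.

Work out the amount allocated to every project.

Central Pavilion: $300; Riverside Plaza: $100; Redwood Interchange: $50; Pioneer Corridor: $1,050

Total clients served = 1,895.
Raw shares: Central Pavilion 354/1,895 × $1,500 = 280.21; Riverside Plaza 95/1,895 × $1,500 = 75.20; Redwood Interchange 74/1,895 × $1,500 = 58.58; Pioneer Corridor 1,372/1,895 × $1,500 = 1,086.02.
At nearest $50: Central Pavilion $300; Riverside Plaza $100; Redwood Interchange $50; Pioneer Corridor $1,100. Sum = $1,550.
Difference $1,500 − $1,550 = −$50 applied to largest clients served (Pioneer Corridor): Pioneer Corridor becomes $1,050.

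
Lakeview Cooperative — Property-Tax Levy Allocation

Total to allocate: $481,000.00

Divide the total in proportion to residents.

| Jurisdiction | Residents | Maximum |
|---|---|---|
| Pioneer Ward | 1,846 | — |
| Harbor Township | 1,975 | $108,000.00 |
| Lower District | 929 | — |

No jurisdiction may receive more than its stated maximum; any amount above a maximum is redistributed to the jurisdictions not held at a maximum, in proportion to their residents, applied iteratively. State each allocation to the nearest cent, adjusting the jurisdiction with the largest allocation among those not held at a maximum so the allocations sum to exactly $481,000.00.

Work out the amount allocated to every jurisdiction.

Total residents = 4,750.
Pro-rata shares before constraints: Pioneer Ward 186,931.7895; Harbor Township 199,994.7368; Lower District 94,073.4737.
Held at cap: Harbor Township ($108,000.00); balance $373,000.00 reallocated over remaining residents 2,775.
Redistributed shares: Pioneer Ward 248,129.0090 → $248,129.01; Lower District 124,870.9910 → $124,870.99.

Pioneer Ward: $248,129.01 | Harbor Township: $108,000.00 | Lower District: $124,870.99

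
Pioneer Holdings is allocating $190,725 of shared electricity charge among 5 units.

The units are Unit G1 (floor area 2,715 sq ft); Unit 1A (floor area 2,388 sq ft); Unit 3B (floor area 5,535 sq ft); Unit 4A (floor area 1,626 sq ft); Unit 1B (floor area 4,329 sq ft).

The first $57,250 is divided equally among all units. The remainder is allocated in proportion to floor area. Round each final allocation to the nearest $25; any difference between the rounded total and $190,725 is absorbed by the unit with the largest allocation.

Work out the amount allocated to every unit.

Unit G1: $33,300 · Unit 1A: $30,650 · Unit 3B: $55,975 · Unit 4A: $24,525 · Unit 1B: $46,275

$57,250 shared equally gives $11,450 per unit.
Remainder $133,475 by floor area (total 16,593): Unit G1 21,839.61 → $21,850; Unit 1A 19,209.20 → $19,200; Unit 3B 44,523.84 → $44,525; Unit 4A 13,079.63 → $13,075; Unit 1B 34,822.71 → $34,825.
Totals: Unit G1 $11,450 + $21,850 = $33,300; Unit 1A $11,450 + $19,200 = $30,650; Unit 3B $11,450 + $44,525 = $55,975; Unit 4A $11,450 + $13,075 = $24,525; Unit 1B $11,450 + $34,825 = $46,275.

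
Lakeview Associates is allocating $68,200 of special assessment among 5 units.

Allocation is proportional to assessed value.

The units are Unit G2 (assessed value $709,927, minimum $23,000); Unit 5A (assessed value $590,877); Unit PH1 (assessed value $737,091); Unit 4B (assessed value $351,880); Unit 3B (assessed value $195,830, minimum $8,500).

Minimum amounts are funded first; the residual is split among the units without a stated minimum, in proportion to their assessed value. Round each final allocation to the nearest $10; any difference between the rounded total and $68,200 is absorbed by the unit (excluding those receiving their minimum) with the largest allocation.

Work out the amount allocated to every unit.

Unit G2: $23,000 · Unit 5A: $12,910 · Unit PH1: $16,100 · Unit 4B: $7,690 · Unit 3B: $8,500

Fund the minimums — Unit G2 $23,000; Unit 3B $8,500. Remaining pool $36,700.
Remaining pool split over remaining assessed value 1,679,848: Unit 5A 12,909.02 → $12,910; Unit PH1 16,103.39 → $16,100; Unit 4B 7,687.60 → $7,690.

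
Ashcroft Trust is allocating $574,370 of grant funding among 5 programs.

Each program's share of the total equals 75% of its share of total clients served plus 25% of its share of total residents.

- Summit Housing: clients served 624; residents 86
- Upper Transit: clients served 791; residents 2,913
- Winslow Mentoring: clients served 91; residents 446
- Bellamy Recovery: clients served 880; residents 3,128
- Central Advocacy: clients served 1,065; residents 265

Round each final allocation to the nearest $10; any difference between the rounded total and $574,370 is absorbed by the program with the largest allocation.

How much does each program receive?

Summit Housing: $79,700 | Upper Transit: $159,910 | Winslow Mentoring: $20,720 | Bellamy Recovery: $175,530 | Central Advocacy: $138,510

Totals — clients served 3,451, residents 6,838.
Combined weights (75% clients served + 25% residents): Summit Housing 0.1388; Upper Transit 0.2784; Winslow Mentoring 0.0361; Bellamy Recovery 0.3056; Central Advocacy 0.2411.
Proportional shares: Summit Housing 79,697.89; Upper Transit 159,908.70; Winslow Mentoring 20,724.89; Bellamy Recovery 175,533.12; Central Advocacy 138,505.39.
At nearest $10: Summit Housing $79,700; Upper Transit $159,910; Winslow Mentoring $20,720; Bellamy Recovery $175,530; Central Advocacy $138,510. Sum = $574,370.
Rounded total matches; no reconciliation needed.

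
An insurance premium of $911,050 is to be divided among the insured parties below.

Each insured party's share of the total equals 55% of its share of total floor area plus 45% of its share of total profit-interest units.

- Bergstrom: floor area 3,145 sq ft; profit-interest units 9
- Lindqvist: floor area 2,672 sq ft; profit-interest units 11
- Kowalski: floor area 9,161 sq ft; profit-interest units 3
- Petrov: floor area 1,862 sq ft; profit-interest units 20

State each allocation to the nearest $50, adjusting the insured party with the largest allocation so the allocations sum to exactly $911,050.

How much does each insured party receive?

Floor area total 16,840; profit-interest units total 43.
Blended shares (55% floor area + 45% profit-interest units): Bergstrom 0.1969; Lindqvist 0.2024; Kowalski 0.3306; Petrov 0.2701.
Pro-rata amounts: Bergstrom 179,388.29; Lindqvist 184,382.57; Kowalski 301,190.08; Petrov 246,089.06.
After rounding ($50): Bergstrom $179,400; Lindqvist $184,400; Kowalski $301,200; Petrov $246,100. Sum = $911,100.
Difference $911,050 − $911,100 = −$50 applied to largest allocation (Kowalski): Kowalski becomes $301,150.

Bergstrom: $179,400; Lindqvist: $184,400; Kowalski: $301,150; Petrov: $246,100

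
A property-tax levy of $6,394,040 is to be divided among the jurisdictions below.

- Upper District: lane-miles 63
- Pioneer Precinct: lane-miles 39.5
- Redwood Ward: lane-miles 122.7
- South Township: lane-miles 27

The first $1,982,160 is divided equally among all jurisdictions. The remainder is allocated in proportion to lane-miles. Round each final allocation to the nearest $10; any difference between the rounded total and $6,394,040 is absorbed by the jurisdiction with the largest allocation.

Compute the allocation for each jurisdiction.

Upper District: $1,597,640 · Pioneer Precinct: $1,186,540 · Redwood Ward: $2,641,990 · South Township: $967,870

Equal tier: $1,982,160 ÷ 4 = $495,540 apiece.
Remainder $4,411,880 by lane-miles (total 252.2): Upper District 1,102,095.32 → $1,102,100; Pioneer Precinct 690,996.27 → $691,000; Redwood Ward 2,146,461.84 → $2,146,460; South Township 472,326.57 → $472,330.
Rounding difference −$10 on remainder applied to Redwood Ward.
Totals: Upper District $495,540 + $1,102,100 = $1,597,640; Pioneer Precinct $495,540 + $691,000 = $1,186,540; Redwood Ward $495,540 + $2,146,450 = $2,641,990; South Township $495,540 + $472,330 = $967,870.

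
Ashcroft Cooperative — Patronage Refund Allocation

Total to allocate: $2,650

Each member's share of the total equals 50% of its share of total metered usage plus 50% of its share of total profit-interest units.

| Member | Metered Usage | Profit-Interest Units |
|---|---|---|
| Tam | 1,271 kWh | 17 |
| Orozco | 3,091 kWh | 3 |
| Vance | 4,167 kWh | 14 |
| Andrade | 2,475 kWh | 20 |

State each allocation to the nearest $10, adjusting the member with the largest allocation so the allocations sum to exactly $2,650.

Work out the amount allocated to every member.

Tam: $570; Orozco: $450; Vance: $840; Andrade: $790

Totals — metered usage 11,004, profit-interest units 54.
Composite weights (50% metered usage + 50% profit-interest units): Tam 0.2152; Orozco 0.1682; Vance 0.3190; Andrade 0.2976.
Raw shares: Tam 570.17; Orozco 445.80; Vance 845.27; Andrade 788.76.
After rounding ($10): Tam $570; Orozco $450; Vance $850; Andrade $790. Sum = $2,660.
Difference $2,650 − $2,660 = −$10 applied to largest allocation (Vance): Vance becomes $840.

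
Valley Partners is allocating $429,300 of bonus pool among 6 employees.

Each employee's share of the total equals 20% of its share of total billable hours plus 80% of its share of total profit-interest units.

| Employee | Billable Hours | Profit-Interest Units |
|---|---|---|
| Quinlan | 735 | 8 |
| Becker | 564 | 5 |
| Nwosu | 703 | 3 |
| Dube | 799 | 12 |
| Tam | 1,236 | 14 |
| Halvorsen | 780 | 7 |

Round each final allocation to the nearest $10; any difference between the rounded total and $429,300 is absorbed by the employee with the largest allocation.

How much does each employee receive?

Quinlan: $69,170 | Becker: $45,100 | Nwosu: $33,560 | Dube: $98,350 | Tam: $120,150 | Halvorsen: $62,970

Billable hours total 4,817; profit-interest units total 49.
Blended shares (20% billable hours + 80% profit-interest units): Quinlan 0.1611; Becker 0.1050; Nwosu 0.0782; Dube 0.2291; Tam 0.2799; Halvorsen 0.1467.
Raw shares: Quinlan 69,172.75; Becker 45,097.84; Nwosu 33,557.47; Dube 98,349.43; Tam 120,156.64; Halvorsen 62,965.87.
After rounding ($10): Quinlan $69,170; Becker $45,100; Nwosu $33,560; Dube $98,350; Tam $120,160; Halvorsen $62,970. Sum = $429,310.
Difference $429,300 − $429,310 = −$10 applied to largest allocation (Tam): Tam becomes $120,150.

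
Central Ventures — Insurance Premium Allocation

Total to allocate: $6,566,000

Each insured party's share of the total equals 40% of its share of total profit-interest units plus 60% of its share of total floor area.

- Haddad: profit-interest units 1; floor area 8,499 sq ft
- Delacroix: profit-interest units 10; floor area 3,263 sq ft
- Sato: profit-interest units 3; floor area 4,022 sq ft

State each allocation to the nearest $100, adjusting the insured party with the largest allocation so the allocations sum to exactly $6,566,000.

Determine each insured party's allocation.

Totals — profit-interest units 14, floor area 15,784.
Composite weights (40% profit-interest units + 60% floor area): Haddad 0.3516; Delacroix 0.4098; Sato 0.2386.
Pro-rata amounts: Haddad 2,308,903.88; Delacroix 2,690,426.94; Sato 1,566,669.18.
At nearest $100: Haddad $2,308,900; Delacroix $2,690,400; Sato $1,566,700. Sum = $6,566,000.
Rounded total matches; no reconciliation needed.

Haddad: $2,308,900 | Delacroix: $2,690,400 | Sato: $1,566,700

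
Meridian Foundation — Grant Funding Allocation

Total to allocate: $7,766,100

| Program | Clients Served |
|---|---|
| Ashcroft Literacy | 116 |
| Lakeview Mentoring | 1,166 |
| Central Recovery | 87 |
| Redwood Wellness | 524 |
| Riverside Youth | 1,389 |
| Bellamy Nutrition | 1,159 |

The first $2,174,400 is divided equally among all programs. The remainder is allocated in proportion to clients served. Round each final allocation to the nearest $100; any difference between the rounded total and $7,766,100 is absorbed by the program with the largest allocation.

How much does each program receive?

Equal tier: $2,174,400 ÷ 6 = $362,400 apiece.
Remainder $5,591,700 by clients served (total 4,441): Ashcroft Literacy 146,056.56 → $146,100; Lakeview Mentoring 1,468,120.29 → $1,468,100; Central Recovery 109,542.42 → $109,500; Redwood Wellness 659,772.75 → $659,800; Riverside Youth 1,748,901.44 → $1,748,900; Bellamy Nutrition 1,459,306.53 → $1,459,300.
Totals: Ashcroft Literacy $362,400 + $146,100 = $508,500; Lakeview Mentoring $362,400 + $1,468,100 = $1,830,500; Central Recovery $362,400 + $109,500 = $471,900; Redwood Wellness $362,400 + $659,800 = $1,022,200; Riverside Youth $362,400 + $1,748,900 = $2,111,300; Bellamy Nutrition $362,400 + $1,459,300 = $1,821,700.

Ashcroft Literacy: $508,500 | Lakeview Mentoring: $1,830,500 | Central Recovery: $471,900 | Redwood Wellness: $1,022,200 | Riverside Youth: $2,111,300 | Bellamy Nutrition: $1,821,700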